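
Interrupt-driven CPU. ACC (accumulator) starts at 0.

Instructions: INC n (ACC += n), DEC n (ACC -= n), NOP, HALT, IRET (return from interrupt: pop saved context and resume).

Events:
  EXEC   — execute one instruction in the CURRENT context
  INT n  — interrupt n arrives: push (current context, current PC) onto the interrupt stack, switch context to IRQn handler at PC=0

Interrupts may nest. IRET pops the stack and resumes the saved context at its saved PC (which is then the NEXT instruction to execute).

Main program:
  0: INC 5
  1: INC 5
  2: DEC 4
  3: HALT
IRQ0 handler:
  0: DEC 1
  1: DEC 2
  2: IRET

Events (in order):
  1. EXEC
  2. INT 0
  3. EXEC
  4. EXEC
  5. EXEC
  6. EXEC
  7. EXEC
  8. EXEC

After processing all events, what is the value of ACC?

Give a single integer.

Answer: 3

Derivation:
Event 1 (EXEC): [MAIN] PC=0: INC 5 -> ACC=5
Event 2 (INT 0): INT 0 arrives: push (MAIN, PC=1), enter IRQ0 at PC=0 (depth now 1)
Event 3 (EXEC): [IRQ0] PC=0: DEC 1 -> ACC=4
Event 4 (EXEC): [IRQ0] PC=1: DEC 2 -> ACC=2
Event 5 (EXEC): [IRQ0] PC=2: IRET -> resume MAIN at PC=1 (depth now 0)
Event 6 (EXEC): [MAIN] PC=1: INC 5 -> ACC=7
Event 7 (EXEC): [MAIN] PC=2: DEC 4 -> ACC=3
Event 8 (EXEC): [MAIN] PC=3: HALT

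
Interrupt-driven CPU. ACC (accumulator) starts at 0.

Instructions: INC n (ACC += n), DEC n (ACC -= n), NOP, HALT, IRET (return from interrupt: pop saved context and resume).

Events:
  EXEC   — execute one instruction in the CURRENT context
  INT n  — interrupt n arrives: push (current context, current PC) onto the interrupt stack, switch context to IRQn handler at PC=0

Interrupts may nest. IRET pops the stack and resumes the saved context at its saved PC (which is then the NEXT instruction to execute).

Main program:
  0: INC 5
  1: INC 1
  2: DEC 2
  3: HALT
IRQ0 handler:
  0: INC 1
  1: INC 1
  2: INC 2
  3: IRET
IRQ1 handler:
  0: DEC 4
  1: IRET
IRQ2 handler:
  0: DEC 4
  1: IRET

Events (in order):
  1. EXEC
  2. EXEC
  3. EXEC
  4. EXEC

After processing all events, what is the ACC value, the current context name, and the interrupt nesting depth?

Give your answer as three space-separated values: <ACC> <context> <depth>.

Answer: 4 MAIN 0

Derivation:
Event 1 (EXEC): [MAIN] PC=0: INC 5 -> ACC=5
Event 2 (EXEC): [MAIN] PC=1: INC 1 -> ACC=6
Event 3 (EXEC): [MAIN] PC=2: DEC 2 -> ACC=4
Event 4 (EXEC): [MAIN] PC=3: HALT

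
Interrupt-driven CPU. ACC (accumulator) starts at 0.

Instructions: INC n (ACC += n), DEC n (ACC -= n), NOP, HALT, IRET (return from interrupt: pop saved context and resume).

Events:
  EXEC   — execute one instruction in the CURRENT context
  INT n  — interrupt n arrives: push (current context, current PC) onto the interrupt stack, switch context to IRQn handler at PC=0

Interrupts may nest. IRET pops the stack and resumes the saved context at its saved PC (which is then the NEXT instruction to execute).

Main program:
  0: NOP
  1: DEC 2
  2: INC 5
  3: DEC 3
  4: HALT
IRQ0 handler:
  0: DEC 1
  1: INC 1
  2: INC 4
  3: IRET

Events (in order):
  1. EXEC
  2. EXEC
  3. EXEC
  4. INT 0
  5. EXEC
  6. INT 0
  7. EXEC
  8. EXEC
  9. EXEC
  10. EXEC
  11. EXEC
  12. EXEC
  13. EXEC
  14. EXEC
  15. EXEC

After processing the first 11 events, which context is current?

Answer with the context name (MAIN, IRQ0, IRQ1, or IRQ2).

Answer: IRQ0

Derivation:
Event 1 (EXEC): [MAIN] PC=0: NOP
Event 2 (EXEC): [MAIN] PC=1: DEC 2 -> ACC=-2
Event 3 (EXEC): [MAIN] PC=2: INC 5 -> ACC=3
Event 4 (INT 0): INT 0 arrives: push (MAIN, PC=3), enter IRQ0 at PC=0 (depth now 1)
Event 5 (EXEC): [IRQ0] PC=0: DEC 1 -> ACC=2
Event 6 (INT 0): INT 0 arrives: push (IRQ0, PC=1), enter IRQ0 at PC=0 (depth now 2)
Event 7 (EXEC): [IRQ0] PC=0: DEC 1 -> ACC=1
Event 8 (EXEC): [IRQ0] PC=1: INC 1 -> ACC=2
Event 9 (EXEC): [IRQ0] PC=2: INC 4 -> ACC=6
Event 10 (EXEC): [IRQ0] PC=3: IRET -> resume IRQ0 at PC=1 (depth now 1)
Event 11 (EXEC): [IRQ0] PC=1: INC 1 -> ACC=7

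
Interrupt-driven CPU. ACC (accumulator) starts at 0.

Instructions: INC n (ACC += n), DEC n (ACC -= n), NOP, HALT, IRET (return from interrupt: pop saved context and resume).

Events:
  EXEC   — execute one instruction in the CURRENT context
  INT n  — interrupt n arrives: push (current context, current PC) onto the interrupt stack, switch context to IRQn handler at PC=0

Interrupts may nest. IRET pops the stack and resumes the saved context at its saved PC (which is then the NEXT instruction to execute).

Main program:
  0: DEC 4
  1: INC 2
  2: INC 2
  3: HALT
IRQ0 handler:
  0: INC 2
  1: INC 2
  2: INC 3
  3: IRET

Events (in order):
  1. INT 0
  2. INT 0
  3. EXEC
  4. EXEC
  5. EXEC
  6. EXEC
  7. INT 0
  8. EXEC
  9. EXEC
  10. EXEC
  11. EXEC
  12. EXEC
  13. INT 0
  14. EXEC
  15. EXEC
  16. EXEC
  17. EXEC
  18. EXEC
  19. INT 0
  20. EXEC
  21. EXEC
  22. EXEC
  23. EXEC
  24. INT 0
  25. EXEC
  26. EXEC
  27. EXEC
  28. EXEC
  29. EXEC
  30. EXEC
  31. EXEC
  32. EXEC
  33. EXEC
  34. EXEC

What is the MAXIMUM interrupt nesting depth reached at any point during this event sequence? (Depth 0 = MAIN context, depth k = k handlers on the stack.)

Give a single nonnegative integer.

Event 1 (INT 0): INT 0 arrives: push (MAIN, PC=0), enter IRQ0 at PC=0 (depth now 1) [depth=1]
Event 2 (INT 0): INT 0 arrives: push (IRQ0, PC=0), enter IRQ0 at PC=0 (depth now 2) [depth=2]
Event 3 (EXEC): [IRQ0] PC=0: INC 2 -> ACC=2 [depth=2]
Event 4 (EXEC): [IRQ0] PC=1: INC 2 -> ACC=4 [depth=2]
Event 5 (EXEC): [IRQ0] PC=2: INC 3 -> ACC=7 [depth=2]
Event 6 (EXEC): [IRQ0] PC=3: IRET -> resume IRQ0 at PC=0 (depth now 1) [depth=1]
Event 7 (INT 0): INT 0 arrives: push (IRQ0, PC=0), enter IRQ0 at PC=0 (depth now 2) [depth=2]
Event 8 (EXEC): [IRQ0] PC=0: INC 2 -> ACC=9 [depth=2]
Event 9 (EXEC): [IRQ0] PC=1: INC 2 -> ACC=11 [depth=2]
Event 10 (EXEC): [IRQ0] PC=2: INC 3 -> ACC=14 [depth=2]
Event 11 (EXEC): [IRQ0] PC=3: IRET -> resume IRQ0 at PC=0 (depth now 1) [depth=1]
Event 12 (EXEC): [IRQ0] PC=0: INC 2 -> ACC=16 [depth=1]
Event 13 (INT 0): INT 0 arrives: push (IRQ0, PC=1), enter IRQ0 at PC=0 (depth now 2) [depth=2]
Event 14 (EXEC): [IRQ0] PC=0: INC 2 -> ACC=18 [depth=2]
Event 15 (EXEC): [IRQ0] PC=1: INC 2 -> ACC=20 [depth=2]
Event 16 (EXEC): [IRQ0] PC=2: INC 3 -> ACC=23 [depth=2]
Event 17 (EXEC): [IRQ0] PC=3: IRET -> resume IRQ0 at PC=1 (depth now 1) [depth=1]
Event 18 (EXEC): [IRQ0] PC=1: INC 2 -> ACC=25 [depth=1]
Event 19 (INT 0): INT 0 arrives: push (IRQ0, PC=2), enter IRQ0 at PC=0 (depth now 2) [depth=2]
Event 20 (EXEC): [IRQ0] PC=0: INC 2 -> ACC=27 [depth=2]
Event 21 (EXEC): [IRQ0] PC=1: INC 2 -> ACC=29 [depth=2]
Event 22 (EXEC): [IRQ0] PC=2: INC 3 -> ACC=32 [depth=2]
Event 23 (EXEC): [IRQ0] PC=3: IRET -> resume IRQ0 at PC=2 (depth now 1) [depth=1]
Event 24 (INT 0): INT 0 arrives: push (IRQ0, PC=2), enter IRQ0 at PC=0 (depth now 2) [depth=2]
Event 25 (EXEC): [IRQ0] PC=0: INC 2 -> ACC=34 [depth=2]
Event 26 (EXEC): [IRQ0] PC=1: INC 2 -> ACC=36 [depth=2]
Event 27 (EXEC): [IRQ0] PC=2: INC 3 -> ACC=39 [depth=2]
Event 28 (EXEC): [IRQ0] PC=3: IRET -> resume IRQ0 at PC=2 (depth now 1) [depth=1]
Event 29 (EXEC): [IRQ0] PC=2: INC 3 -> ACC=42 [depth=1]
Event 30 (EXEC): [IRQ0] PC=3: IRET -> resume MAIN at PC=0 (depth now 0) [depth=0]
Event 31 (EXEC): [MAIN] PC=0: DEC 4 -> ACC=38 [depth=0]
Event 32 (EXEC): [MAIN] PC=1: INC 2 -> ACC=40 [depth=0]
Event 33 (EXEC): [MAIN] PC=2: INC 2 -> ACC=42 [depth=0]
Event 34 (EXEC): [MAIN] PC=3: HALT [depth=0]
Max depth observed: 2

Answer: 2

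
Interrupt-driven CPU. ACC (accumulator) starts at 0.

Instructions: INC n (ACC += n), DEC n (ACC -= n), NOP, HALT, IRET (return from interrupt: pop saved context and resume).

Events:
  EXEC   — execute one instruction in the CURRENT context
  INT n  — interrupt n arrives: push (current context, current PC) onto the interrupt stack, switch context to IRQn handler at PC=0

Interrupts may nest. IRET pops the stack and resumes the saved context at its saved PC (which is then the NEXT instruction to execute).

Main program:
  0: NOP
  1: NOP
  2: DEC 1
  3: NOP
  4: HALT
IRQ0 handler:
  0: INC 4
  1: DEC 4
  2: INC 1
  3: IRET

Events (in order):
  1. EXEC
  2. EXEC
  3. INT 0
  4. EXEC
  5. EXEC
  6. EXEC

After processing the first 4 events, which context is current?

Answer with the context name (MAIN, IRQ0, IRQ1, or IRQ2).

Answer: IRQ0

Derivation:
Event 1 (EXEC): [MAIN] PC=0: NOP
Event 2 (EXEC): [MAIN] PC=1: NOP
Event 3 (INT 0): INT 0 arrives: push (MAIN, PC=2), enter IRQ0 at PC=0 (depth now 1)
Event 4 (EXEC): [IRQ0] PC=0: INC 4 -> ACC=4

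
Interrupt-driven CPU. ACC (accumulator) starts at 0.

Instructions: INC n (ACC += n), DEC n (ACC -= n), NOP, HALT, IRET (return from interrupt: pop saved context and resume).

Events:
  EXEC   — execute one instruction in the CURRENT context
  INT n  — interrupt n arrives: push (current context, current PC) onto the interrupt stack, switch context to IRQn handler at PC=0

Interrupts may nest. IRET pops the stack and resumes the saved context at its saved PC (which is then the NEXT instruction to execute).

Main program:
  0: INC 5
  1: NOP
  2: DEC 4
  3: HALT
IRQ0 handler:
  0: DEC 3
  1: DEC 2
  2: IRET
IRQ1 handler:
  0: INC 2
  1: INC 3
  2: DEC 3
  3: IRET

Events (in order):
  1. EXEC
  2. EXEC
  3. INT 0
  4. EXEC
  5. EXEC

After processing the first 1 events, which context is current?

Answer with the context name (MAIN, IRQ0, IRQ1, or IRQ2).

Event 1 (EXEC): [MAIN] PC=0: INC 5 -> ACC=5

Answer: MAIN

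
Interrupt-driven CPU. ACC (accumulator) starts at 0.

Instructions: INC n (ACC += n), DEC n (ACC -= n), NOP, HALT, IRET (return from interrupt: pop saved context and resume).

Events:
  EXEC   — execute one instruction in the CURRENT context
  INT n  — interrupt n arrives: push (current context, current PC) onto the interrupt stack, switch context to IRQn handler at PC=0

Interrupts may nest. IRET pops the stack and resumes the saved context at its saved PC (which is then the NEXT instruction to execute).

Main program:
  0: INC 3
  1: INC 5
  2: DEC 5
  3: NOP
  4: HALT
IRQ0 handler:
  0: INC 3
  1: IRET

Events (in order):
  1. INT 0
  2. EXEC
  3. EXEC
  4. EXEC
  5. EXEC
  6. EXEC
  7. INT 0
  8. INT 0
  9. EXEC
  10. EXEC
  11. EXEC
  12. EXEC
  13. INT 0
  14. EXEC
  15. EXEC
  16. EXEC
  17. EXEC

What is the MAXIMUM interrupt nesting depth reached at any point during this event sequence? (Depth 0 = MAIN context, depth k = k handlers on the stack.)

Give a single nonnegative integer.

Event 1 (INT 0): INT 0 arrives: push (MAIN, PC=0), enter IRQ0 at PC=0 (depth now 1) [depth=1]
Event 2 (EXEC): [IRQ0] PC=0: INC 3 -> ACC=3 [depth=1]
Event 3 (EXEC): [IRQ0] PC=1: IRET -> resume MAIN at PC=0 (depth now 0) [depth=0]
Event 4 (EXEC): [MAIN] PC=0: INC 3 -> ACC=6 [depth=0]
Event 5 (EXEC): [MAIN] PC=1: INC 5 -> ACC=11 [depth=0]
Event 6 (EXEC): [MAIN] PC=2: DEC 5 -> ACC=6 [depth=0]
Event 7 (INT 0): INT 0 arrives: push (MAIN, PC=3), enter IRQ0 at PC=0 (depth now 1) [depth=1]
Event 8 (INT 0): INT 0 arrives: push (IRQ0, PC=0), enter IRQ0 at PC=0 (depth now 2) [depth=2]
Event 9 (EXEC): [IRQ0] PC=0: INC 3 -> ACC=9 [depth=2]
Event 10 (EXEC): [IRQ0] PC=1: IRET -> resume IRQ0 at PC=0 (depth now 1) [depth=1]
Event 11 (EXEC): [IRQ0] PC=0: INC 3 -> ACC=12 [depth=1]
Event 12 (EXEC): [IRQ0] PC=1: IRET -> resume MAIN at PC=3 (depth now 0) [depth=0]
Event 13 (INT 0): INT 0 arrives: push (MAIN, PC=3), enter IRQ0 at PC=0 (depth now 1) [depth=1]
Event 14 (EXEC): [IRQ0] PC=0: INC 3 -> ACC=15 [depth=1]
Event 15 (EXEC): [IRQ0] PC=1: IRET -> resume MAIN at PC=3 (depth now 0) [depth=0]
Event 16 (EXEC): [MAIN] PC=3: NOP [depth=0]
Event 17 (EXEC): [MAIN] PC=4: HALT [depth=0]
Max depth observed: 2

Answer: 2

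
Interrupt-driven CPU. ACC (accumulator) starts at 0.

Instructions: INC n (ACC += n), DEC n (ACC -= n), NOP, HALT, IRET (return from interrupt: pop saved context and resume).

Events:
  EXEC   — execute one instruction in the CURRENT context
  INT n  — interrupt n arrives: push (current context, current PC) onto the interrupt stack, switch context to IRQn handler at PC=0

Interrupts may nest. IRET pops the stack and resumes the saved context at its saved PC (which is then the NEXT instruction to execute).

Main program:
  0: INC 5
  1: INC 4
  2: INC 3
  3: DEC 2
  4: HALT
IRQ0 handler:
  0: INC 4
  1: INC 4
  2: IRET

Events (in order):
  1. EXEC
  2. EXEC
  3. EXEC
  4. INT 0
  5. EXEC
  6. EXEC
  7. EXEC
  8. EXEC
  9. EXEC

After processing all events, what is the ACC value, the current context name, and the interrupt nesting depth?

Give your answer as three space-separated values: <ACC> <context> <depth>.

Event 1 (EXEC): [MAIN] PC=0: INC 5 -> ACC=5
Event 2 (EXEC): [MAIN] PC=1: INC 4 -> ACC=9
Event 3 (EXEC): [MAIN] PC=2: INC 3 -> ACC=12
Event 4 (INT 0): INT 0 arrives: push (MAIN, PC=3), enter IRQ0 at PC=0 (depth now 1)
Event 5 (EXEC): [IRQ0] PC=0: INC 4 -> ACC=16
Event 6 (EXEC): [IRQ0] PC=1: INC 4 -> ACC=20
Event 7 (EXEC): [IRQ0] PC=2: IRET -> resume MAIN at PC=3 (depth now 0)
Event 8 (EXEC): [MAIN] PC=3: DEC 2 -> ACC=18
Event 9 (EXEC): [MAIN] PC=4: HALT

Answer: 18 MAIN 0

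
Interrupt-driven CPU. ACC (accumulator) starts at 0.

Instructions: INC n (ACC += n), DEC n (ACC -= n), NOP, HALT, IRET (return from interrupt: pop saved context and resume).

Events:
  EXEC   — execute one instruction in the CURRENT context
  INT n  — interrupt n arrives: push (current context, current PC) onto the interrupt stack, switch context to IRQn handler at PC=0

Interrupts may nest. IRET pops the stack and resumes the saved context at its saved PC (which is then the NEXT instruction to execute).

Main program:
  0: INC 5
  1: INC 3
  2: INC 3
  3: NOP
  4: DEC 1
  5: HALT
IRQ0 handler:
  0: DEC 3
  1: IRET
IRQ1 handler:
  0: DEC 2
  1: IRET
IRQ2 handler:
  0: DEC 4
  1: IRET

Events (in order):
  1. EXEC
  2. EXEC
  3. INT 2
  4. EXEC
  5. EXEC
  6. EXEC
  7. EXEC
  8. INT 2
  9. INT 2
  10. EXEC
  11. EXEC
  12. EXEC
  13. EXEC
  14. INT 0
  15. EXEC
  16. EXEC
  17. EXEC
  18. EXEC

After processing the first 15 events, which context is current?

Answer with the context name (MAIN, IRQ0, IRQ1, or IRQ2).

Event 1 (EXEC): [MAIN] PC=0: INC 5 -> ACC=5
Event 2 (EXEC): [MAIN] PC=1: INC 3 -> ACC=8
Event 3 (INT 2): INT 2 arrives: push (MAIN, PC=2), enter IRQ2 at PC=0 (depth now 1)
Event 4 (EXEC): [IRQ2] PC=0: DEC 4 -> ACC=4
Event 5 (EXEC): [IRQ2] PC=1: IRET -> resume MAIN at PC=2 (depth now 0)
Event 6 (EXEC): [MAIN] PC=2: INC 3 -> ACC=7
Event 7 (EXEC): [MAIN] PC=3: NOP
Event 8 (INT 2): INT 2 arrives: push (MAIN, PC=4), enter IRQ2 at PC=0 (depth now 1)
Event 9 (INT 2): INT 2 arrives: push (IRQ2, PC=0), enter IRQ2 at PC=0 (depth now 2)
Event 10 (EXEC): [IRQ2] PC=0: DEC 4 -> ACC=3
Event 11 (EXEC): [IRQ2] PC=1: IRET -> resume IRQ2 at PC=0 (depth now 1)
Event 12 (EXEC): [IRQ2] PC=0: DEC 4 -> ACC=-1
Event 13 (EXEC): [IRQ2] PC=1: IRET -> resume MAIN at PC=4 (depth now 0)
Event 14 (INT 0): INT 0 arrives: push (MAIN, PC=4), enter IRQ0 at PC=0 (depth now 1)
Event 15 (EXEC): [IRQ0] PC=0: DEC 3 -> ACC=-4

Answer: IRQ0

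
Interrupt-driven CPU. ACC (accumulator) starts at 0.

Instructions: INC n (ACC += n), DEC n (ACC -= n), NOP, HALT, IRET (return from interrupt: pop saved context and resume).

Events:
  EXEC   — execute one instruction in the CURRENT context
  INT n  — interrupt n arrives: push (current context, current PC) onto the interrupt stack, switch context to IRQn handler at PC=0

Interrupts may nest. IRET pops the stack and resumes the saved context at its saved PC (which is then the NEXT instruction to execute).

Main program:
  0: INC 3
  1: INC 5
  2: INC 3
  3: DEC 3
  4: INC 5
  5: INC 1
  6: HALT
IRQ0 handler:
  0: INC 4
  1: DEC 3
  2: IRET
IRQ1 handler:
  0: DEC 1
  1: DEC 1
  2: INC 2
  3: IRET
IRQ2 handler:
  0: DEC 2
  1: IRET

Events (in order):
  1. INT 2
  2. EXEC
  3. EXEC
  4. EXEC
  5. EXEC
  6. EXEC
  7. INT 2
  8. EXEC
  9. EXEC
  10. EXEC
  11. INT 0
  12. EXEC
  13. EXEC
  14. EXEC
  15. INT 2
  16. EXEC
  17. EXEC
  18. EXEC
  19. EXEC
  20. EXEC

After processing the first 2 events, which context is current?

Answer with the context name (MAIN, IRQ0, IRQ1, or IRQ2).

Event 1 (INT 2): INT 2 arrives: push (MAIN, PC=0), enter IRQ2 at PC=0 (depth now 1)
Event 2 (EXEC): [IRQ2] PC=0: DEC 2 -> ACC=-2

Answer: IRQ2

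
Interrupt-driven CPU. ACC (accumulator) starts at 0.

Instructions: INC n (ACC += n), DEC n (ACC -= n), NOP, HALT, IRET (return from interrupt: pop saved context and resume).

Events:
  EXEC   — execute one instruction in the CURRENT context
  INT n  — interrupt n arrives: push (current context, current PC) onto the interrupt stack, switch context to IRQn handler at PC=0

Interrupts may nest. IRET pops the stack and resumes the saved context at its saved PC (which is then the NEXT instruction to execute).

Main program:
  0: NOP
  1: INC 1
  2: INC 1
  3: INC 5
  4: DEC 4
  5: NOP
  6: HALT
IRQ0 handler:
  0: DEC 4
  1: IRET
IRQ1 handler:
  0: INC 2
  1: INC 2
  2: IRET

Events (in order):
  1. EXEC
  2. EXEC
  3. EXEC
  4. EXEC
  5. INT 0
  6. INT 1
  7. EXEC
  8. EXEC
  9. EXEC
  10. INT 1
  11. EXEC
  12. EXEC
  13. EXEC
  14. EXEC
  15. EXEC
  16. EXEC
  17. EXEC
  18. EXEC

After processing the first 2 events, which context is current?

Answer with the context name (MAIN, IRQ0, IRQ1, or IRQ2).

Event 1 (EXEC): [MAIN] PC=0: NOP
Event 2 (EXEC): [MAIN] PC=1: INC 1 -> ACC=1

Answer: MAIN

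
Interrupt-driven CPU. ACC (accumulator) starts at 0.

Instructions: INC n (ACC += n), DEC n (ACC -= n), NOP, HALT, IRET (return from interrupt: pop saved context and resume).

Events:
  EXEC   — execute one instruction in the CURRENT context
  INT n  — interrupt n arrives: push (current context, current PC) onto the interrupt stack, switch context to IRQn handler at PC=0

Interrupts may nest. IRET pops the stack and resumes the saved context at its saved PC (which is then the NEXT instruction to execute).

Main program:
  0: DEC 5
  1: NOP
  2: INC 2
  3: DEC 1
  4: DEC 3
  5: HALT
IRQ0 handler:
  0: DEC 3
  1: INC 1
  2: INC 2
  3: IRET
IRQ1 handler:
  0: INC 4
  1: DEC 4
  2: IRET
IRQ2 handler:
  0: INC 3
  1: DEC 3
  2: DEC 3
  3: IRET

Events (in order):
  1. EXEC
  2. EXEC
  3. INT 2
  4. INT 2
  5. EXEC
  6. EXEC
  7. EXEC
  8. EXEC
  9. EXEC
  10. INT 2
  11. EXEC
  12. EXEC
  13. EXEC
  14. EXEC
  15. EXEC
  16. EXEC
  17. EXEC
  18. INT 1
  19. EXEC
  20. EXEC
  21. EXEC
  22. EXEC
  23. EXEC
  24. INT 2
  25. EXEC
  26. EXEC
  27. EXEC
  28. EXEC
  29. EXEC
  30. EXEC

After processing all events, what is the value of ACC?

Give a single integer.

Event 1 (EXEC): [MAIN] PC=0: DEC 5 -> ACC=-5
Event 2 (EXEC): [MAIN] PC=1: NOP
Event 3 (INT 2): INT 2 arrives: push (MAIN, PC=2), enter IRQ2 at PC=0 (depth now 1)
Event 4 (INT 2): INT 2 arrives: push (IRQ2, PC=0), enter IRQ2 at PC=0 (depth now 2)
Event 5 (EXEC): [IRQ2] PC=0: INC 3 -> ACC=-2
Event 6 (EXEC): [IRQ2] PC=1: DEC 3 -> ACC=-5
Event 7 (EXEC): [IRQ2] PC=2: DEC 3 -> ACC=-8
Event 8 (EXEC): [IRQ2] PC=3: IRET -> resume IRQ2 at PC=0 (depth now 1)
Event 9 (EXEC): [IRQ2] PC=0: INC 3 -> ACC=-5
Event 10 (INT 2): INT 2 arrives: push (IRQ2, PC=1), enter IRQ2 at PC=0 (depth now 2)
Event 11 (EXEC): [IRQ2] PC=0: INC 3 -> ACC=-2
Event 12 (EXEC): [IRQ2] PC=1: DEC 3 -> ACC=-5
Event 13 (EXEC): [IRQ2] PC=2: DEC 3 -> ACC=-8
Event 14 (EXEC): [IRQ2] PC=3: IRET -> resume IRQ2 at PC=1 (depth now 1)
Event 15 (EXEC): [IRQ2] PC=1: DEC 3 -> ACC=-11
Event 16 (EXEC): [IRQ2] PC=2: DEC 3 -> ACC=-14
Event 17 (EXEC): [IRQ2] PC=3: IRET -> resume MAIN at PC=2 (depth now 0)
Event 18 (INT 1): INT 1 arrives: push (MAIN, PC=2), enter IRQ1 at PC=0 (depth now 1)
Event 19 (EXEC): [IRQ1] PC=0: INC 4 -> ACC=-10
Event 20 (EXEC): [IRQ1] PC=1: DEC 4 -> ACC=-14
Event 21 (EXEC): [IRQ1] PC=2: IRET -> resume MAIN at PC=2 (depth now 0)
Event 22 (EXEC): [MAIN] PC=2: INC 2 -> ACC=-12
Event 23 (EXEC): [MAIN] PC=3: DEC 1 -> ACC=-13
Event 24 (INT 2): INT 2 arrives: push (MAIN, PC=4), enter IRQ2 at PC=0 (depth now 1)
Event 25 (EXEC): [IRQ2] PC=0: INC 3 -> ACC=-10
Event 26 (EXEC): [IRQ2] PC=1: DEC 3 -> ACC=-13
Event 27 (EXEC): [IRQ2] PC=2: DEC 3 -> ACC=-16
Event 28 (EXEC): [IRQ2] PC=3: IRET -> resume MAIN at PC=4 (depth now 0)
Event 29 (EXEC): [MAIN] PC=4: DEC 3 -> ACC=-19
Event 30 (EXEC): [MAIN] PC=5: HALT

Answer: -19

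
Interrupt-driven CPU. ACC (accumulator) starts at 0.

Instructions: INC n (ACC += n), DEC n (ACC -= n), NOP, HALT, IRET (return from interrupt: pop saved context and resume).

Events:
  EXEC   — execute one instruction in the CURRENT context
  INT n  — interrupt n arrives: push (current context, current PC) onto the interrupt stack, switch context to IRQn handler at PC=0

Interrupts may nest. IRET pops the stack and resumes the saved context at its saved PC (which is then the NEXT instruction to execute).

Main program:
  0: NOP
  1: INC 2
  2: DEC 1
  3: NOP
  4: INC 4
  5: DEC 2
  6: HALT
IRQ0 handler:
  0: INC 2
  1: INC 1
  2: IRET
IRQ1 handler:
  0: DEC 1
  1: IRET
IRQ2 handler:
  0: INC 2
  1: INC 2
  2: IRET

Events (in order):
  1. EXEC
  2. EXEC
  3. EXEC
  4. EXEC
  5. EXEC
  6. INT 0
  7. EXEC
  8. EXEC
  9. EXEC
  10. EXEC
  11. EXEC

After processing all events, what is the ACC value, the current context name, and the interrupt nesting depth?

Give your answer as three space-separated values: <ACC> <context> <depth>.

Event 1 (EXEC): [MAIN] PC=0: NOP
Event 2 (EXEC): [MAIN] PC=1: INC 2 -> ACC=2
Event 3 (EXEC): [MAIN] PC=2: DEC 1 -> ACC=1
Event 4 (EXEC): [MAIN] PC=3: NOP
Event 5 (EXEC): [MAIN] PC=4: INC 4 -> ACC=5
Event 6 (INT 0): INT 0 arrives: push (MAIN, PC=5), enter IRQ0 at PC=0 (depth now 1)
Event 7 (EXEC): [IRQ0] PC=0: INC 2 -> ACC=7
Event 8 (EXEC): [IRQ0] PC=1: INC 1 -> ACC=8
Event 9 (EXEC): [IRQ0] PC=2: IRET -> resume MAIN at PC=5 (depth now 0)
Event 10 (EXEC): [MAIN] PC=5: DEC 2 -> ACC=6
Event 11 (EXEC): [MAIN] PC=6: HALT

Answer: 6 MAIN 0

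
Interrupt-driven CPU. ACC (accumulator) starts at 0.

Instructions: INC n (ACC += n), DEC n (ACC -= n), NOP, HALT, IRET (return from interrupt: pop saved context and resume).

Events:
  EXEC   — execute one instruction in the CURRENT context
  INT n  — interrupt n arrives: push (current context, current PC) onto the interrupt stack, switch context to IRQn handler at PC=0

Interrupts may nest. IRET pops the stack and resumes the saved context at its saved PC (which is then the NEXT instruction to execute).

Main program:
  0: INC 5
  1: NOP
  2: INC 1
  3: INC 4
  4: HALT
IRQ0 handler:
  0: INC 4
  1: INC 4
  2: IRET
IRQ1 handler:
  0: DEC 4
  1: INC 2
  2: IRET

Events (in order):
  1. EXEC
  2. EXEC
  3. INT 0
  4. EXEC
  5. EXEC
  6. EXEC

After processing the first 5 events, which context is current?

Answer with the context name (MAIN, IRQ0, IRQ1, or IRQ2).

Answer: IRQ0

Derivation:
Event 1 (EXEC): [MAIN] PC=0: INC 5 -> ACC=5
Event 2 (EXEC): [MAIN] PC=1: NOP
Event 3 (INT 0): INT 0 arrives: push (MAIN, PC=2), enter IRQ0 at PC=0 (depth now 1)
Event 4 (EXEC): [IRQ0] PC=0: INC 4 -> ACC=9
Event 5 (EXEC): [IRQ0] PC=1: INC 4 -> ACC=13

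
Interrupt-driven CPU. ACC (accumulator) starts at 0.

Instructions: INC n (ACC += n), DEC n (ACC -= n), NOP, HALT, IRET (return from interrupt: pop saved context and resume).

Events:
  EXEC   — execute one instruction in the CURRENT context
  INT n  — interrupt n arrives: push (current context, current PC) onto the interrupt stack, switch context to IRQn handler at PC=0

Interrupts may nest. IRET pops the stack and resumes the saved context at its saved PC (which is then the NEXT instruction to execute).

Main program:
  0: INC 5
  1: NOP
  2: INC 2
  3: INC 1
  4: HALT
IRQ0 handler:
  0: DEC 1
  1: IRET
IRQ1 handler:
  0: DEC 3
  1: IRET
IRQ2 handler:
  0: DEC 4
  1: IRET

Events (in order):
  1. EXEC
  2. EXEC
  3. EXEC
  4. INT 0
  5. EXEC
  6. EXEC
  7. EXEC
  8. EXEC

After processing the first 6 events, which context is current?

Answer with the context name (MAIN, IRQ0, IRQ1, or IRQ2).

Event 1 (EXEC): [MAIN] PC=0: INC 5 -> ACC=5
Event 2 (EXEC): [MAIN] PC=1: NOP
Event 3 (EXEC): [MAIN] PC=2: INC 2 -> ACC=7
Event 4 (INT 0): INT 0 arrives: push (MAIN, PC=3), enter IRQ0 at PC=0 (depth now 1)
Event 5 (EXEC): [IRQ0] PC=0: DEC 1 -> ACC=6
Event 6 (EXEC): [IRQ0] PC=1: IRET -> resume MAIN at PC=3 (depth now 0)

Answer: MAIN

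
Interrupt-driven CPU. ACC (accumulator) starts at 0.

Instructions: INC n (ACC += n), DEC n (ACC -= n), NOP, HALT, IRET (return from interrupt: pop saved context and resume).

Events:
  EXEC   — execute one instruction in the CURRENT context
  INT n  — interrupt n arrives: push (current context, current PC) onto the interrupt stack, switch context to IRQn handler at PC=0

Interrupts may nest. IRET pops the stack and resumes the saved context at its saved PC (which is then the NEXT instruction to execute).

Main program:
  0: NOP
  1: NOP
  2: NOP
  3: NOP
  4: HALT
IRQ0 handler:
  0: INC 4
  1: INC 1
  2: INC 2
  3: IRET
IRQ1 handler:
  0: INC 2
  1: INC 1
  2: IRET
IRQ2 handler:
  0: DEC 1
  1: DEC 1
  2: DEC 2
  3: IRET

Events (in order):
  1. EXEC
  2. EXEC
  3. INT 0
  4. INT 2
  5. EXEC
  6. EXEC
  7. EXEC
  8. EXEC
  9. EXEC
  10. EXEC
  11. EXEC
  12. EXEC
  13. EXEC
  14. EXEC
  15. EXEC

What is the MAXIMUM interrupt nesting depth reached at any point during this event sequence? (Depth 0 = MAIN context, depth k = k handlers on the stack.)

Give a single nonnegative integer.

Event 1 (EXEC): [MAIN] PC=0: NOP [depth=0]
Event 2 (EXEC): [MAIN] PC=1: NOP [depth=0]
Event 3 (INT 0): INT 0 arrives: push (MAIN, PC=2), enter IRQ0 at PC=0 (depth now 1) [depth=1]
Event 4 (INT 2): INT 2 arrives: push (IRQ0, PC=0), enter IRQ2 at PC=0 (depth now 2) [depth=2]
Event 5 (EXEC): [IRQ2] PC=0: DEC 1 -> ACC=-1 [depth=2]
Event 6 (EXEC): [IRQ2] PC=1: DEC 1 -> ACC=-2 [depth=2]
Event 7 (EXEC): [IRQ2] PC=2: DEC 2 -> ACC=-4 [depth=2]
Event 8 (EXEC): [IRQ2] PC=3: IRET -> resume IRQ0 at PC=0 (depth now 1) [depth=1]
Event 9 (EXEC): [IRQ0] PC=0: INC 4 -> ACC=0 [depth=1]
Event 10 (EXEC): [IRQ0] PC=1: INC 1 -> ACC=1 [depth=1]
Event 11 (EXEC): [IRQ0] PC=2: INC 2 -> ACC=3 [depth=1]
Event 12 (EXEC): [IRQ0] PC=3: IRET -> resume MAIN at PC=2 (depth now 0) [depth=0]
Event 13 (EXEC): [MAIN] PC=2: NOP [depth=0]
Event 14 (EXEC): [MAIN] PC=3: NOP [depth=0]
Event 15 (EXEC): [MAIN] PC=4: HALT [depth=0]
Max depth observed: 2

Answer: 2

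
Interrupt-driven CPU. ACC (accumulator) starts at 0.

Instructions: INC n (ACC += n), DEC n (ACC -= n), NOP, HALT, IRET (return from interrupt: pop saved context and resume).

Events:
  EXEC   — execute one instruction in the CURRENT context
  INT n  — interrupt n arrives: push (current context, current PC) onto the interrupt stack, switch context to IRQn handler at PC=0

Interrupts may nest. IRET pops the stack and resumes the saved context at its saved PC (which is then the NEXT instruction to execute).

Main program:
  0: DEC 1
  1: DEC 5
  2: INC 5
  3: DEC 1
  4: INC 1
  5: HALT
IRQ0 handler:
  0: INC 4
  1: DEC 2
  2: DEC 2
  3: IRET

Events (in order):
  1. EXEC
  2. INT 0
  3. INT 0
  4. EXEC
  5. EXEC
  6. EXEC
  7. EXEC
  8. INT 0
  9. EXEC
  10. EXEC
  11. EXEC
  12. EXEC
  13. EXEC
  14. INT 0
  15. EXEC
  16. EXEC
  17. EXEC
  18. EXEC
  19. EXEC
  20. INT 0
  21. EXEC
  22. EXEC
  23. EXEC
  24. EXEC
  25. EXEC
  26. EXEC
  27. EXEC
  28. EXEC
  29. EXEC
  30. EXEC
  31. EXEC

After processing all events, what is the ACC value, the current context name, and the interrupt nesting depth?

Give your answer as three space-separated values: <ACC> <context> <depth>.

Event 1 (EXEC): [MAIN] PC=0: DEC 1 -> ACC=-1
Event 2 (INT 0): INT 0 arrives: push (MAIN, PC=1), enter IRQ0 at PC=0 (depth now 1)
Event 3 (INT 0): INT 0 arrives: push (IRQ0, PC=0), enter IRQ0 at PC=0 (depth now 2)
Event 4 (EXEC): [IRQ0] PC=0: INC 4 -> ACC=3
Event 5 (EXEC): [IRQ0] PC=1: DEC 2 -> ACC=1
Event 6 (EXEC): [IRQ0] PC=2: DEC 2 -> ACC=-1
Event 7 (EXEC): [IRQ0] PC=3: IRET -> resume IRQ0 at PC=0 (depth now 1)
Event 8 (INT 0): INT 0 arrives: push (IRQ0, PC=0), enter IRQ0 at PC=0 (depth now 2)
Event 9 (EXEC): [IRQ0] PC=0: INC 4 -> ACC=3
Event 10 (EXEC): [IRQ0] PC=1: DEC 2 -> ACC=1
Event 11 (EXEC): [IRQ0] PC=2: DEC 2 -> ACC=-1
Event 12 (EXEC): [IRQ0] PC=3: IRET -> resume IRQ0 at PC=0 (depth now 1)
Event 13 (EXEC): [IRQ0] PC=0: INC 4 -> ACC=3
Event 14 (INT 0): INT 0 arrives: push (IRQ0, PC=1), enter IRQ0 at PC=0 (depth now 2)
Event 15 (EXEC): [IRQ0] PC=0: INC 4 -> ACC=7
Event 16 (EXEC): [IRQ0] PC=1: DEC 2 -> ACC=5
Event 17 (EXEC): [IRQ0] PC=2: DEC 2 -> ACC=3
Event 18 (EXEC): [IRQ0] PC=3: IRET -> resume IRQ0 at PC=1 (depth now 1)
Event 19 (EXEC): [IRQ0] PC=1: DEC 2 -> ACC=1
Event 20 (INT 0): INT 0 arrives: push (IRQ0, PC=2), enter IRQ0 at PC=0 (depth now 2)
Event 21 (EXEC): [IRQ0] PC=0: INC 4 -> ACC=5
Event 22 (EXEC): [IRQ0] PC=1: DEC 2 -> ACC=3
Event 23 (EXEC): [IRQ0] PC=2: DEC 2 -> ACC=1
Event 24 (EXEC): [IRQ0] PC=3: IRET -> resume IRQ0 at PC=2 (depth now 1)
Event 25 (EXEC): [IRQ0] PC=2: DEC 2 -> ACC=-1
Event 26 (EXEC): [IRQ0] PC=3: IRET -> resume MAIN at PC=1 (depth now 0)
Event 27 (EXEC): [MAIN] PC=1: DEC 5 -> ACC=-6
Event 28 (EXEC): [MAIN] PC=2: INC 5 -> ACC=-1
Event 29 (EXEC): [MAIN] PC=3: DEC 1 -> ACC=-2
Event 30 (EXEC): [MAIN] PC=4: INC 1 -> ACC=-1
Event 31 (EXEC): [MAIN] PC=5: HALT

Answer: -1 MAIN 0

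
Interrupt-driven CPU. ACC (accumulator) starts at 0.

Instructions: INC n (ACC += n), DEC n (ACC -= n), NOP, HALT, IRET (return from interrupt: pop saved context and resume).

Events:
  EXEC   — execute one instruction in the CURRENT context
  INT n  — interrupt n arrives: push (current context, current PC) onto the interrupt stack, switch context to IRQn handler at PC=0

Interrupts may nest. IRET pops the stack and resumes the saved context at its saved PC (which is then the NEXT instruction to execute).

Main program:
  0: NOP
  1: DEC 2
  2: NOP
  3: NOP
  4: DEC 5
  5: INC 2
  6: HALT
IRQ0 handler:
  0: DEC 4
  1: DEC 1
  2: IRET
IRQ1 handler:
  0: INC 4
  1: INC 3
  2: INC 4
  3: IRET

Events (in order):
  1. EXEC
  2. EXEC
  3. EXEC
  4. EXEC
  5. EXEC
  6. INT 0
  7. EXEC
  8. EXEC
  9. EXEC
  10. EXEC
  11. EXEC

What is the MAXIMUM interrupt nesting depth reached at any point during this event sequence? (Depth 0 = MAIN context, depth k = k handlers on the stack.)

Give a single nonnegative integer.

Answer: 1

Derivation:
Event 1 (EXEC): [MAIN] PC=0: NOP [depth=0]
Event 2 (EXEC): [MAIN] PC=1: DEC 2 -> ACC=-2 [depth=0]
Event 3 (EXEC): [MAIN] PC=2: NOP [depth=0]
Event 4 (EXEC): [MAIN] PC=3: NOP [depth=0]
Event 5 (EXEC): [MAIN] PC=4: DEC 5 -> ACC=-7 [depth=0]
Event 6 (INT 0): INT 0 arrives: push (MAIN, PC=5), enter IRQ0 at PC=0 (depth now 1) [depth=1]
Event 7 (EXEC): [IRQ0] PC=0: DEC 4 -> ACC=-11 [depth=1]
Event 8 (EXEC): [IRQ0] PC=1: DEC 1 -> ACC=-12 [depth=1]
Event 9 (EXEC): [IRQ0] PC=2: IRET -> resume MAIN at PC=5 (depth now 0) [depth=0]
Event 10 (EXEC): [MAIN] PC=5: INC 2 -> ACC=-10 [depth=0]
Event 11 (EXEC): [MAIN] PC=6: HALT [depth=0]
Max depth observed: 1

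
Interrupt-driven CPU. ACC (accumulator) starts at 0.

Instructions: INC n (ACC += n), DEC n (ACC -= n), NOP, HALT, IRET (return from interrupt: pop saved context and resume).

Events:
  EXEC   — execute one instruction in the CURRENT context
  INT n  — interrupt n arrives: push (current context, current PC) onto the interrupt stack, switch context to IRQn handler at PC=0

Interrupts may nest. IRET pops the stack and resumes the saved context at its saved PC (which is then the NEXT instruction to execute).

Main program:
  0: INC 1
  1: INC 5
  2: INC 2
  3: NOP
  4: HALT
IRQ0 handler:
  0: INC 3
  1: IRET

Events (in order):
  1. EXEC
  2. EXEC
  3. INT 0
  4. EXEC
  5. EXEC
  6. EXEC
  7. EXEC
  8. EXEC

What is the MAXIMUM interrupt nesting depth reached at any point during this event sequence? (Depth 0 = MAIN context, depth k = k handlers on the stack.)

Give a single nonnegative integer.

Answer: 1

Derivation:
Event 1 (EXEC): [MAIN] PC=0: INC 1 -> ACC=1 [depth=0]
Event 2 (EXEC): [MAIN] PC=1: INC 5 -> ACC=6 [depth=0]
Event 3 (INT 0): INT 0 arrives: push (MAIN, PC=2), enter IRQ0 at PC=0 (depth now 1) [depth=1]
Event 4 (EXEC): [IRQ0] PC=0: INC 3 -> ACC=9 [depth=1]
Event 5 (EXEC): [IRQ0] PC=1: IRET -> resume MAIN at PC=2 (depth now 0) [depth=0]
Event 6 (EXEC): [MAIN] PC=2: INC 2 -> ACC=11 [depth=0]
Event 7 (EXEC): [MAIN] PC=3: NOP [depth=0]
Event 8 (EXEC): [MAIN] PC=4: HALT [depth=0]
Max depth observed: 1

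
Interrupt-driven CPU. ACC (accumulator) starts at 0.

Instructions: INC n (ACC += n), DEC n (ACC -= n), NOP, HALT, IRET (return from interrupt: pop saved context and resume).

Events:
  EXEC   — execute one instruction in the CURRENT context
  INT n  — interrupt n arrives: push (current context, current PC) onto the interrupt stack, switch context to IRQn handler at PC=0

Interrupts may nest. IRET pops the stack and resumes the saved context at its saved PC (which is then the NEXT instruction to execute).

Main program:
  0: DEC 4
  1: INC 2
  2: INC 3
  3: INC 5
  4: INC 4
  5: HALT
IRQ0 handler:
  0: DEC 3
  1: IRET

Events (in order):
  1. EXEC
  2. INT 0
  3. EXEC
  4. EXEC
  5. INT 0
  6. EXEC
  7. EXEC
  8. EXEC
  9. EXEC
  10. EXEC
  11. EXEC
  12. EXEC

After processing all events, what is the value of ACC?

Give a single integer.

Answer: 4

Derivation:
Event 1 (EXEC): [MAIN] PC=0: DEC 4 -> ACC=-4
Event 2 (INT 0): INT 0 arrives: push (MAIN, PC=1), enter IRQ0 at PC=0 (depth now 1)
Event 3 (EXEC): [IRQ0] PC=0: DEC 3 -> ACC=-7
Event 4 (EXEC): [IRQ0] PC=1: IRET -> resume MAIN at PC=1 (depth now 0)
Event 5 (INT 0): INT 0 arrives: push (MAIN, PC=1), enter IRQ0 at PC=0 (depth now 1)
Event 6 (EXEC): [IRQ0] PC=0: DEC 3 -> ACC=-10
Event 7 (EXEC): [IRQ0] PC=1: IRET -> resume MAIN at PC=1 (depth now 0)
Event 8 (EXEC): [MAIN] PC=1: INC 2 -> ACC=-8
Event 9 (EXEC): [MAIN] PC=2: INC 3 -> ACC=-5
Event 10 (EXEC): [MAIN] PC=3: INC 5 -> ACC=0
Event 11 (EXEC): [MAIN] PC=4: INC 4 -> ACC=4
Event 12 (EXEC): [MAIN] PC=5: HALT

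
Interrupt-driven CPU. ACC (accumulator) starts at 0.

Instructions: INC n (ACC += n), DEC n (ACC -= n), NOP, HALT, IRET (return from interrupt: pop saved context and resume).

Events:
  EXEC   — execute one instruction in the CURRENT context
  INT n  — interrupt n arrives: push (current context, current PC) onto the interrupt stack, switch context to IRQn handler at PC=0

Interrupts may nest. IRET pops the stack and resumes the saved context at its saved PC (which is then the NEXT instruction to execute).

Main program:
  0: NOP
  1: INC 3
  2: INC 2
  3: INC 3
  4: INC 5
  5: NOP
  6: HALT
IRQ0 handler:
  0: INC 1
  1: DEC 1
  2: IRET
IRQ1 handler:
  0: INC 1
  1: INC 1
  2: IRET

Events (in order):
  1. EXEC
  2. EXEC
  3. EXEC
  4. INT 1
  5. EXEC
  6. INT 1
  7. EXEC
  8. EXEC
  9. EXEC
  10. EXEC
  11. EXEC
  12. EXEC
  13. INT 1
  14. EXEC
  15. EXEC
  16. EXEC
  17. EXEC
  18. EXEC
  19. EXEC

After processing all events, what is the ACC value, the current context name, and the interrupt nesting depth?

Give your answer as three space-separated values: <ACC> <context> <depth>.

Answer: 19 MAIN 0

Derivation:
Event 1 (EXEC): [MAIN] PC=0: NOP
Event 2 (EXEC): [MAIN] PC=1: INC 3 -> ACC=3
Event 3 (EXEC): [MAIN] PC=2: INC 2 -> ACC=5
Event 4 (INT 1): INT 1 arrives: push (MAIN, PC=3), enter IRQ1 at PC=0 (depth now 1)
Event 5 (EXEC): [IRQ1] PC=0: INC 1 -> ACC=6
Event 6 (INT 1): INT 1 arrives: push (IRQ1, PC=1), enter IRQ1 at PC=0 (depth now 2)
Event 7 (EXEC): [IRQ1] PC=0: INC 1 -> ACC=7
Event 8 (EXEC): [IRQ1] PC=1: INC 1 -> ACC=8
Event 9 (EXEC): [IRQ1] PC=2: IRET -> resume IRQ1 at PC=1 (depth now 1)
Event 10 (EXEC): [IRQ1] PC=1: INC 1 -> ACC=9
Event 11 (EXEC): [IRQ1] PC=2: IRET -> resume MAIN at PC=3 (depth now 0)
Event 12 (EXEC): [MAIN] PC=3: INC 3 -> ACC=12
Event 13 (INT 1): INT 1 arrives: push (MAIN, PC=4), enter IRQ1 at PC=0 (depth now 1)
Event 14 (EXEC): [IRQ1] PC=0: INC 1 -> ACC=13
Event 15 (EXEC): [IRQ1] PC=1: INC 1 -> ACC=14
Event 16 (EXEC): [IRQ1] PC=2: IRET -> resume MAIN at PC=4 (depth now 0)
Event 17 (EXEC): [MAIN] PC=4: INC 5 -> ACC=19
Event 18 (EXEC): [MAIN] PC=5: NOP
Event 19 (EXEC): [MAIN] PC=6: HALT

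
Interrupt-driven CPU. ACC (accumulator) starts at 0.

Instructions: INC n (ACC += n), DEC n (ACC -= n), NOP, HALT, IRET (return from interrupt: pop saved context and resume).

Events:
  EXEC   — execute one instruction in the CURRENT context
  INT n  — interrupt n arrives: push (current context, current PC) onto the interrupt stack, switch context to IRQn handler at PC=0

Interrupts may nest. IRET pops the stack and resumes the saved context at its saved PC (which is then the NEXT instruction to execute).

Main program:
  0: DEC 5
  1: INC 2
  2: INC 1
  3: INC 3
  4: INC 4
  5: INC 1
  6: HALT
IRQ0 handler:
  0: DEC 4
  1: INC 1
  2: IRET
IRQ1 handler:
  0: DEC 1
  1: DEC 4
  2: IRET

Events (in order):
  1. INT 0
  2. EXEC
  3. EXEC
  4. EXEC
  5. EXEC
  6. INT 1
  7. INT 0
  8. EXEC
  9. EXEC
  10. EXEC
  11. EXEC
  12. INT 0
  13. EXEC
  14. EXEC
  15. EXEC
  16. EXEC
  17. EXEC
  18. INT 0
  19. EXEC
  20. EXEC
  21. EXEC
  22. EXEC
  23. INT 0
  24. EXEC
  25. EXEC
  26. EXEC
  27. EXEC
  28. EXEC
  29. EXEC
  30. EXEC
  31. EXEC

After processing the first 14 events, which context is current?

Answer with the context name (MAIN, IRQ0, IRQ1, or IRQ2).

Event 1 (INT 0): INT 0 arrives: push (MAIN, PC=0), enter IRQ0 at PC=0 (depth now 1)
Event 2 (EXEC): [IRQ0] PC=0: DEC 4 -> ACC=-4
Event 3 (EXEC): [IRQ0] PC=1: INC 1 -> ACC=-3
Event 4 (EXEC): [IRQ0] PC=2: IRET -> resume MAIN at PC=0 (depth now 0)
Event 5 (EXEC): [MAIN] PC=0: DEC 5 -> ACC=-8
Event 6 (INT 1): INT 1 arrives: push (MAIN, PC=1), enter IRQ1 at PC=0 (depth now 1)
Event 7 (INT 0): INT 0 arrives: push (IRQ1, PC=0), enter IRQ0 at PC=0 (depth now 2)
Event 8 (EXEC): [IRQ0] PC=0: DEC 4 -> ACC=-12
Event 9 (EXEC): [IRQ0] PC=1: INC 1 -> ACC=-11
Event 10 (EXEC): [IRQ0] PC=2: IRET -> resume IRQ1 at PC=0 (depth now 1)
Event 11 (EXEC): [IRQ1] PC=0: DEC 1 -> ACC=-12
Event 12 (INT 0): INT 0 arrives: push (IRQ1, PC=1), enter IRQ0 at PC=0 (depth now 2)
Event 13 (EXEC): [IRQ0] PC=0: DEC 4 -> ACC=-16
Event 14 (EXEC): [IRQ0] PC=1: INC 1 -> ACC=-15

Answer: IRQ0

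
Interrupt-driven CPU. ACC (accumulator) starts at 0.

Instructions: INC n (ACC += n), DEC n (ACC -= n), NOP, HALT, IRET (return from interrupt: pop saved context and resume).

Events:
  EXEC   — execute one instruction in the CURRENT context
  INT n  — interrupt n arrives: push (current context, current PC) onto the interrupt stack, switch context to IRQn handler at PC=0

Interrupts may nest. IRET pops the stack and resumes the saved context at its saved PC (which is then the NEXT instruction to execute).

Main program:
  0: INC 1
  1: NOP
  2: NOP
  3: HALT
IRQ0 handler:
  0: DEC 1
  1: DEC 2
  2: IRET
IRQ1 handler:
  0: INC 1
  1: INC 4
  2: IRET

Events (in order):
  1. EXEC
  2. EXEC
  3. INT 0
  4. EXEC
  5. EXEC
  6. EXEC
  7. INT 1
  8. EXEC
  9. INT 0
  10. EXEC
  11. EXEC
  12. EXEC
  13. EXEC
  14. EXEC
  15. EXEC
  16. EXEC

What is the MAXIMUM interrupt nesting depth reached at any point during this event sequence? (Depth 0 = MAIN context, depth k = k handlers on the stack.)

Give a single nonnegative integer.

Event 1 (EXEC): [MAIN] PC=0: INC 1 -> ACC=1 [depth=0]
Event 2 (EXEC): [MAIN] PC=1: NOP [depth=0]
Event 3 (INT 0): INT 0 arrives: push (MAIN, PC=2), enter IRQ0 at PC=0 (depth now 1) [depth=1]
Event 4 (EXEC): [IRQ0] PC=0: DEC 1 -> ACC=0 [depth=1]
Event 5 (EXEC): [IRQ0] PC=1: DEC 2 -> ACC=-2 [depth=1]
Event 6 (EXEC): [IRQ0] PC=2: IRET -> resume MAIN at PC=2 (depth now 0) [depth=0]
Event 7 (INT 1): INT 1 arrives: push (MAIN, PC=2), enter IRQ1 at PC=0 (depth now 1) [depth=1]
Event 8 (EXEC): [IRQ1] PC=0: INC 1 -> ACC=-1 [depth=1]
Event 9 (INT 0): INT 0 arrives: push (IRQ1, PC=1), enter IRQ0 at PC=0 (depth now 2) [depth=2]
Event 10 (EXEC): [IRQ0] PC=0: DEC 1 -> ACC=-2 [depth=2]
Event 11 (EXEC): [IRQ0] PC=1: DEC 2 -> ACC=-4 [depth=2]
Event 12 (EXEC): [IRQ0] PC=2: IRET -> resume IRQ1 at PC=1 (depth now 1) [depth=1]
Event 13 (EXEC): [IRQ1] PC=1: INC 4 -> ACC=0 [depth=1]
Event 14 (EXEC): [IRQ1] PC=2: IRET -> resume MAIN at PC=2 (depth now 0) [depth=0]
Event 15 (EXEC): [MAIN] PC=2: NOP [depth=0]
Event 16 (EXEC): [MAIN] PC=3: HALT [depth=0]
Max depth observed: 2

Answer: 2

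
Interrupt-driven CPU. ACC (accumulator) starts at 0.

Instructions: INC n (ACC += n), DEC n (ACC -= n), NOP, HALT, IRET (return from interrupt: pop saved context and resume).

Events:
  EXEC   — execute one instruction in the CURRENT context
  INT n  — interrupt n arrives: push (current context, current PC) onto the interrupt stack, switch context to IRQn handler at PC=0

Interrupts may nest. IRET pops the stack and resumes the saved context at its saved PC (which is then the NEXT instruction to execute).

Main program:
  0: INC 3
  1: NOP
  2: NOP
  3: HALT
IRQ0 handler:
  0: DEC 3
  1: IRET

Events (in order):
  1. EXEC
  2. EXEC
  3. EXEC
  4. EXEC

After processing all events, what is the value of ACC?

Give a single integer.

Answer: 3

Derivation:
Event 1 (EXEC): [MAIN] PC=0: INC 3 -> ACC=3
Event 2 (EXEC): [MAIN] PC=1: NOP
Event 3 (EXEC): [MAIN] PC=2: NOP
Event 4 (EXEC): [MAIN] PC=3: HALT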